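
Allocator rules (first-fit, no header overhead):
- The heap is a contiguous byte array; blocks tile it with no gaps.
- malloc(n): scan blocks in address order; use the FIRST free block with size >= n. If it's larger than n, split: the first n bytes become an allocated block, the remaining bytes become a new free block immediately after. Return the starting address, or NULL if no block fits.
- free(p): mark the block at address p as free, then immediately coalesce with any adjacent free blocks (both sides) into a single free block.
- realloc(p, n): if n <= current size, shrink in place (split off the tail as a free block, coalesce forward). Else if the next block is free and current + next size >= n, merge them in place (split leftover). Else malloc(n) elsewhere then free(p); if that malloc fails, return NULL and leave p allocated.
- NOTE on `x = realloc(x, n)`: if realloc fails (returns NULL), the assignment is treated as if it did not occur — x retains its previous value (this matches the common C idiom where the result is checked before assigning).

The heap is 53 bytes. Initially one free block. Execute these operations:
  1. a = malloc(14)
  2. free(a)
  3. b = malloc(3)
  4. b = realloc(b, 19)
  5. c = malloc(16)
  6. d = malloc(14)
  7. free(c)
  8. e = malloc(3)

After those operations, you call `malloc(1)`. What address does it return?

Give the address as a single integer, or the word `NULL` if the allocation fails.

Answer: 22

Derivation:
Op 1: a = malloc(14) -> a = 0; heap: [0-13 ALLOC][14-52 FREE]
Op 2: free(a) -> (freed a); heap: [0-52 FREE]
Op 3: b = malloc(3) -> b = 0; heap: [0-2 ALLOC][3-52 FREE]
Op 4: b = realloc(b, 19) -> b = 0; heap: [0-18 ALLOC][19-52 FREE]
Op 5: c = malloc(16) -> c = 19; heap: [0-18 ALLOC][19-34 ALLOC][35-52 FREE]
Op 6: d = malloc(14) -> d = 35; heap: [0-18 ALLOC][19-34 ALLOC][35-48 ALLOC][49-52 FREE]
Op 7: free(c) -> (freed c); heap: [0-18 ALLOC][19-34 FREE][35-48 ALLOC][49-52 FREE]
Op 8: e = malloc(3) -> e = 19; heap: [0-18 ALLOC][19-21 ALLOC][22-34 FREE][35-48 ALLOC][49-52 FREE]
malloc(1): first-fit scan over [0-18 ALLOC][19-21 ALLOC][22-34 FREE][35-48 ALLOC][49-52 FREE] -> 22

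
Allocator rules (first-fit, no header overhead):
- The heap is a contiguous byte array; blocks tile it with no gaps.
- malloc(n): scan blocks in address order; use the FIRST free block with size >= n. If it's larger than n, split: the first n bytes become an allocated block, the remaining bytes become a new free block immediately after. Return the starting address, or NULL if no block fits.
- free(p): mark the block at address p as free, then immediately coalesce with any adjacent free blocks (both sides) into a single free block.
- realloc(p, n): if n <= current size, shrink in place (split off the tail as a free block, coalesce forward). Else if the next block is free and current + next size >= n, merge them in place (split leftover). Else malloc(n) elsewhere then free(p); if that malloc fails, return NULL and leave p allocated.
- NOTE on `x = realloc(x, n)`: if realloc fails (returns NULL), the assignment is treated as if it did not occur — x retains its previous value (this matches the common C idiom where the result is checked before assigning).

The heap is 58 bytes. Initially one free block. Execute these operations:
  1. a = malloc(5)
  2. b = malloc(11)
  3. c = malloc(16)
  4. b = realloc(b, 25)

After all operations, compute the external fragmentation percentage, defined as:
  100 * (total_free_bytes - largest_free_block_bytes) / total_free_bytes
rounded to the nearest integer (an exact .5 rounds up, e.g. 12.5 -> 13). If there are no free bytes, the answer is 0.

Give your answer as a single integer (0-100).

Answer: 8

Derivation:
Op 1: a = malloc(5) -> a = 0; heap: [0-4 ALLOC][5-57 FREE]
Op 2: b = malloc(11) -> b = 5; heap: [0-4 ALLOC][5-15 ALLOC][16-57 FREE]
Op 3: c = malloc(16) -> c = 16; heap: [0-4 ALLOC][5-15 ALLOC][16-31 ALLOC][32-57 FREE]
Op 4: b = realloc(b, 25) -> b = 32; heap: [0-4 ALLOC][5-15 FREE][16-31 ALLOC][32-56 ALLOC][57-57 FREE]
Free blocks: [11 1] total_free=12 largest=11 -> 100*(12-11)/12 = 100/12 ≈ 8.333 -> rounds to 8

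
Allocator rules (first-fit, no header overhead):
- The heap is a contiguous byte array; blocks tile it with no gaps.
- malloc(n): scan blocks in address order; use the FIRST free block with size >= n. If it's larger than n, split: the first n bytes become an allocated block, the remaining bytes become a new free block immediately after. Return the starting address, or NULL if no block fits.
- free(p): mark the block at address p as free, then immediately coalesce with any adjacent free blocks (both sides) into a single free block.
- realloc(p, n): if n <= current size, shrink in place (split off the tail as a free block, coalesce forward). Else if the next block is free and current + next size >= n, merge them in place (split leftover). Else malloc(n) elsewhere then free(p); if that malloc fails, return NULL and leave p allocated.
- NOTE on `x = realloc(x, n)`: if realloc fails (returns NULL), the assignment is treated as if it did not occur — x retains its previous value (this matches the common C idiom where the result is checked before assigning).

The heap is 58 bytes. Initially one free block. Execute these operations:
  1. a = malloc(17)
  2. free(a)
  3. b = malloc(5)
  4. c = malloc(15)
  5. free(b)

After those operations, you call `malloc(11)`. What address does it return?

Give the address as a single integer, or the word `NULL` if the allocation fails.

Op 1: a = malloc(17) -> a = 0; heap: [0-16 ALLOC][17-57 FREE]
Op 2: free(a) -> (freed a); heap: [0-57 FREE]
Op 3: b = malloc(5) -> b = 0; heap: [0-4 ALLOC][5-57 FREE]
Op 4: c = malloc(15) -> c = 5; heap: [0-4 ALLOC][5-19 ALLOC][20-57 FREE]
Op 5: free(b) -> (freed b); heap: [0-4 FREE][5-19 ALLOC][20-57 FREE]
malloc(11): first-fit scan over [0-4 FREE][5-19 ALLOC][20-57 FREE] -> 20

Answer: 20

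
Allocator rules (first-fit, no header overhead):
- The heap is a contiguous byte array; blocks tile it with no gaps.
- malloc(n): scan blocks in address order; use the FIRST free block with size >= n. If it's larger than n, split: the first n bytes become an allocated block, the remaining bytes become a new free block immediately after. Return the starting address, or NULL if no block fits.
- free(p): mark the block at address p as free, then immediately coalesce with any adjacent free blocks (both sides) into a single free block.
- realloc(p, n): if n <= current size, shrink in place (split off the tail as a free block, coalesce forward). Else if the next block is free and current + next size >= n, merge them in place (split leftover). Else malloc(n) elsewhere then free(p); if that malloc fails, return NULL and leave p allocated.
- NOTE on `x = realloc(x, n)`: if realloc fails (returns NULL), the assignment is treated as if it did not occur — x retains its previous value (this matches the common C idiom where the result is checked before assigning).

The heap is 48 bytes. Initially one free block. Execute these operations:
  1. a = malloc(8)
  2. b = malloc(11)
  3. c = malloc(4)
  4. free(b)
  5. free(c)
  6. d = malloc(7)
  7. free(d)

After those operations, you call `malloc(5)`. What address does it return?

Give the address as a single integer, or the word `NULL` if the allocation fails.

Op 1: a = malloc(8) -> a = 0; heap: [0-7 ALLOC][8-47 FREE]
Op 2: b = malloc(11) -> b = 8; heap: [0-7 ALLOC][8-18 ALLOC][19-47 FREE]
Op 3: c = malloc(4) -> c = 19; heap: [0-7 ALLOC][8-18 ALLOC][19-22 ALLOC][23-47 FREE]
Op 4: free(b) -> (freed b); heap: [0-7 ALLOC][8-18 FREE][19-22 ALLOC][23-47 FREE]
Op 5: free(c) -> (freed c); heap: [0-7 ALLOC][8-47 FREE]
Op 6: d = malloc(7) -> d = 8; heap: [0-7 ALLOC][8-14 ALLOC][15-47 FREE]
Op 7: free(d) -> (freed d); heap: [0-7 ALLOC][8-47 FREE]
malloc(5): first-fit scan over [0-7 ALLOC][8-47 FREE] -> 8

Answer: 8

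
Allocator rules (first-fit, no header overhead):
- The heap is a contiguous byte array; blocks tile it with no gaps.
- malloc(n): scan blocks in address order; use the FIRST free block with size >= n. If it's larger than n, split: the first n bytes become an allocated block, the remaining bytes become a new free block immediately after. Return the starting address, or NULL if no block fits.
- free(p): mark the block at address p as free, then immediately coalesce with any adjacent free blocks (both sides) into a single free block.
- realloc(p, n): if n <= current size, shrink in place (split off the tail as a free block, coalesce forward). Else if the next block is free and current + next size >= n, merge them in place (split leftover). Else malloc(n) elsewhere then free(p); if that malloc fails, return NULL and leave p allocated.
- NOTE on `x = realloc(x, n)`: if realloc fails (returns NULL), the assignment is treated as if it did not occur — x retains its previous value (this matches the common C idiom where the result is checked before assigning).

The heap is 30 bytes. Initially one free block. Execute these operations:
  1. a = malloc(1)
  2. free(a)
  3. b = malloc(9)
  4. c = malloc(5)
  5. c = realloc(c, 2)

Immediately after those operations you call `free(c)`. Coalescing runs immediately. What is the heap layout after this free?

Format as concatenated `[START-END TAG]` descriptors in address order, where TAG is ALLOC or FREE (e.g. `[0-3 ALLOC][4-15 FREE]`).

Op 1: a = malloc(1) -> a = 0; heap: [0-0 ALLOC][1-29 FREE]
Op 2: free(a) -> (freed a); heap: [0-29 FREE]
Op 3: b = malloc(9) -> b = 0; heap: [0-8 ALLOC][9-29 FREE]
Op 4: c = malloc(5) -> c = 9; heap: [0-8 ALLOC][9-13 ALLOC][14-29 FREE]
Op 5: c = realloc(c, 2) -> c = 9; heap: [0-8 ALLOC][9-10 ALLOC][11-29 FREE]
free(c): c = 9 -> block [9-10 ALLOC]; mark free, coalesce with adjacent free neighbors -> [0-8 ALLOC][9-29 FREE]

Answer: [0-8 ALLOC][9-29 FREE]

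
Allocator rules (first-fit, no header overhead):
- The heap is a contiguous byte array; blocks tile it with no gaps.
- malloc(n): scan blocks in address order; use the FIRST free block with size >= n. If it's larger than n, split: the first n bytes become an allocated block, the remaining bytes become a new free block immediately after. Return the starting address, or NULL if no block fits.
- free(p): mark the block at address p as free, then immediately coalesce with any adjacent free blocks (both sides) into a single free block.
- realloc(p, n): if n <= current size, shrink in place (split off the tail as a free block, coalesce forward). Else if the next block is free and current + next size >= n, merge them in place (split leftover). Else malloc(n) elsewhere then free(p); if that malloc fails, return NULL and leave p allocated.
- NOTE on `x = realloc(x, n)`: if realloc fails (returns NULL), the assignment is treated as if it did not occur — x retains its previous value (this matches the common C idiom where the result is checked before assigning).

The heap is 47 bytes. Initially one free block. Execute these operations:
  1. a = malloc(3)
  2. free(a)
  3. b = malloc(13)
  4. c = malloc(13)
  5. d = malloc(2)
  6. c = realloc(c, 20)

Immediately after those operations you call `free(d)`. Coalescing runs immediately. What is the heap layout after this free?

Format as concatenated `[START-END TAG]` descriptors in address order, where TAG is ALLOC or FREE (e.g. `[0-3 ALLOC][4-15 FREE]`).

Op 1: a = malloc(3) -> a = 0; heap: [0-2 ALLOC][3-46 FREE]
Op 2: free(a) -> (freed a); heap: [0-46 FREE]
Op 3: b = malloc(13) -> b = 0; heap: [0-12 ALLOC][13-46 FREE]
Op 4: c = malloc(13) -> c = 13; heap: [0-12 ALLOC][13-25 ALLOC][26-46 FREE]
Op 5: d = malloc(2) -> d = 26; heap: [0-12 ALLOC][13-25 ALLOC][26-27 ALLOC][28-46 FREE]
Op 6: c = realloc(c, 20) -> NULL (c unchanged); heap: [0-12 ALLOC][13-25 ALLOC][26-27 ALLOC][28-46 FREE]
free(d): d = 26 -> block [26-27 ALLOC]; mark free, coalesce with adjacent free neighbors -> [0-12 ALLOC][13-25 ALLOC][26-46 FREE]

Answer: [0-12 ALLOC][13-25 ALLOC][26-46 FREE]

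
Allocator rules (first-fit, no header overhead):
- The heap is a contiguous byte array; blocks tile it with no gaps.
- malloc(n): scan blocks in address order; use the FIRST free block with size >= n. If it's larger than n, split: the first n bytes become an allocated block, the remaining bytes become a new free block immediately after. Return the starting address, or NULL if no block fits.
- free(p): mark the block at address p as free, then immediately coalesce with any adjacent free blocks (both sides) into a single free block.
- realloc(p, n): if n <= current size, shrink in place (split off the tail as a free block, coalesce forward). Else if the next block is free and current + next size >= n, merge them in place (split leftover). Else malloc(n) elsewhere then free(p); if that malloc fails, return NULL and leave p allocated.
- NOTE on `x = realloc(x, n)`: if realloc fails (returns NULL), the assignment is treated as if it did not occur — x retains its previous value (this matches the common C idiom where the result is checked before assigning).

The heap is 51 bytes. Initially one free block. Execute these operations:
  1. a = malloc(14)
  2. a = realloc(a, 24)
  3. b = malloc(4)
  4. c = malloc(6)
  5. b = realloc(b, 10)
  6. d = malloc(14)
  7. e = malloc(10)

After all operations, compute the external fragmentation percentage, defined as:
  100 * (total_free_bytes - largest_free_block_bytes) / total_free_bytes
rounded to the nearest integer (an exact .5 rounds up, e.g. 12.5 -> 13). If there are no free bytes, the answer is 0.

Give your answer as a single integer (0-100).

Op 1: a = malloc(14) -> a = 0; heap: [0-13 ALLOC][14-50 FREE]
Op 2: a = realloc(a, 24) -> a = 0; heap: [0-23 ALLOC][24-50 FREE]
Op 3: b = malloc(4) -> b = 24; heap: [0-23 ALLOC][24-27 ALLOC][28-50 FREE]
Op 4: c = malloc(6) -> c = 28; heap: [0-23 ALLOC][24-27 ALLOC][28-33 ALLOC][34-50 FREE]
Op 5: b = realloc(b, 10) -> b = 34; heap: [0-23 ALLOC][24-27 FREE][28-33 ALLOC][34-43 ALLOC][44-50 FREE]
Op 6: d = malloc(14) -> d = NULL; heap: [0-23 ALLOC][24-27 FREE][28-33 ALLOC][34-43 ALLOC][44-50 FREE]
Op 7: e = malloc(10) -> e = NULL; heap: [0-23 ALLOC][24-27 FREE][28-33 ALLOC][34-43 ALLOC][44-50 FREE]
Free blocks: [4 7] total_free=11 largest=7 -> 100*(11-7)/11 = 400/11 ≈ 36.364 -> rounds to 36

Answer: 36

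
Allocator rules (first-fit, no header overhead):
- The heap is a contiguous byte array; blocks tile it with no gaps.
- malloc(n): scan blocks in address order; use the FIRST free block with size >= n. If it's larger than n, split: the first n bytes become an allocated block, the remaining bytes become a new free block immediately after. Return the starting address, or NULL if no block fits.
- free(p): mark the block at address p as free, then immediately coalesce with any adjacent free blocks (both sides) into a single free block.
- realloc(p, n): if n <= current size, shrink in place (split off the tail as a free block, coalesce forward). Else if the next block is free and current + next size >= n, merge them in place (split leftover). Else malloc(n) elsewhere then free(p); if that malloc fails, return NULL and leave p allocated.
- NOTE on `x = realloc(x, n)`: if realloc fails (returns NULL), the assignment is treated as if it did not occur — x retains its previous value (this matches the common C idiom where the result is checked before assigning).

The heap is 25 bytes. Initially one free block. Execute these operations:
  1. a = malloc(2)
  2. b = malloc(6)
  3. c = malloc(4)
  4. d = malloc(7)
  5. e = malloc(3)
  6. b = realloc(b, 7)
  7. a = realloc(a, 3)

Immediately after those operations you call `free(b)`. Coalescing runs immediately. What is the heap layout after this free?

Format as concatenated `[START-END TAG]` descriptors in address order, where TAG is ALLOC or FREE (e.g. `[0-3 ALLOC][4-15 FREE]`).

Answer: [0-7 FREE][8-11 ALLOC][12-18 ALLOC][19-21 ALLOC][22-24 ALLOC]

Derivation:
Op 1: a = malloc(2) -> a = 0; heap: [0-1 ALLOC][2-24 FREE]
Op 2: b = malloc(6) -> b = 2; heap: [0-1 ALLOC][2-7 ALLOC][8-24 FREE]
Op 3: c = malloc(4) -> c = 8; heap: [0-1 ALLOC][2-7 ALLOC][8-11 ALLOC][12-24 FREE]
Op 4: d = malloc(7) -> d = 12; heap: [0-1 ALLOC][2-7 ALLOC][8-11 ALLOC][12-18 ALLOC][19-24 FREE]
Op 5: e = malloc(3) -> e = 19; heap: [0-1 ALLOC][2-7 ALLOC][8-11 ALLOC][12-18 ALLOC][19-21 ALLOC][22-24 FREE]
Op 6: b = realloc(b, 7) -> NULL (b unchanged); heap: [0-1 ALLOC][2-7 ALLOC][8-11 ALLOC][12-18 ALLOC][19-21 ALLOC][22-24 FREE]
Op 7: a = realloc(a, 3) -> a = 22; heap: [0-1 FREE][2-7 ALLOC][8-11 ALLOC][12-18 ALLOC][19-21 ALLOC][22-24 ALLOC]
free(b): b = 2 -> block [2-7 ALLOC]; mark free, coalesce with adjacent free neighbors -> [0-7 FREE][8-11 ALLOC][12-18 ALLOC][19-21 ALLOC][22-24 ALLOC]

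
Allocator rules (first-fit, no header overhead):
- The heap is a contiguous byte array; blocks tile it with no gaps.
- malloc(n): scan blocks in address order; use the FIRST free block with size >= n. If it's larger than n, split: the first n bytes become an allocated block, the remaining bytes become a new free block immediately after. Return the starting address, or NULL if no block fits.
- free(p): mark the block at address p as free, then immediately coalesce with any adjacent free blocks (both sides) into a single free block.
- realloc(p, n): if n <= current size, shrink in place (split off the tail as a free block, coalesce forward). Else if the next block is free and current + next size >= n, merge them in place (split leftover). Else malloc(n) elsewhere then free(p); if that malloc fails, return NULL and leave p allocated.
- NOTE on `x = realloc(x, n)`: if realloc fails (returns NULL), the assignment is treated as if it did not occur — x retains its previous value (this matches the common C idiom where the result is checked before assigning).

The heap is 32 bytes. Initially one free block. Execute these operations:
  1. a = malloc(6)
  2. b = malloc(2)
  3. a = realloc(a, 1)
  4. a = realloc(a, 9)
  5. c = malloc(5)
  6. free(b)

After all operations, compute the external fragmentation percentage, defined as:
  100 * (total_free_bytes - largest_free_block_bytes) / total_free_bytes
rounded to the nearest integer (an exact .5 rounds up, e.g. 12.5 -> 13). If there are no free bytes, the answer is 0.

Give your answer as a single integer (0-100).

Answer: 17

Derivation:
Op 1: a = malloc(6) -> a = 0; heap: [0-5 ALLOC][6-31 FREE]
Op 2: b = malloc(2) -> b = 6; heap: [0-5 ALLOC][6-7 ALLOC][8-31 FREE]
Op 3: a = realloc(a, 1) -> a = 0; heap: [0-0 ALLOC][1-5 FREE][6-7 ALLOC][8-31 FREE]
Op 4: a = realloc(a, 9) -> a = 8; heap: [0-5 FREE][6-7 ALLOC][8-16 ALLOC][17-31 FREE]
Op 5: c = malloc(5) -> c = 0; heap: [0-4 ALLOC][5-5 FREE][6-7 ALLOC][8-16 ALLOC][17-31 FREE]
Op 6: free(b) -> (freed b); heap: [0-4 ALLOC][5-7 FREE][8-16 ALLOC][17-31 FREE]
Free blocks: [3 15] total_free=18 largest=15 -> 100*(18-15)/18 = 300/18 ≈ 16.667 -> rounds to 17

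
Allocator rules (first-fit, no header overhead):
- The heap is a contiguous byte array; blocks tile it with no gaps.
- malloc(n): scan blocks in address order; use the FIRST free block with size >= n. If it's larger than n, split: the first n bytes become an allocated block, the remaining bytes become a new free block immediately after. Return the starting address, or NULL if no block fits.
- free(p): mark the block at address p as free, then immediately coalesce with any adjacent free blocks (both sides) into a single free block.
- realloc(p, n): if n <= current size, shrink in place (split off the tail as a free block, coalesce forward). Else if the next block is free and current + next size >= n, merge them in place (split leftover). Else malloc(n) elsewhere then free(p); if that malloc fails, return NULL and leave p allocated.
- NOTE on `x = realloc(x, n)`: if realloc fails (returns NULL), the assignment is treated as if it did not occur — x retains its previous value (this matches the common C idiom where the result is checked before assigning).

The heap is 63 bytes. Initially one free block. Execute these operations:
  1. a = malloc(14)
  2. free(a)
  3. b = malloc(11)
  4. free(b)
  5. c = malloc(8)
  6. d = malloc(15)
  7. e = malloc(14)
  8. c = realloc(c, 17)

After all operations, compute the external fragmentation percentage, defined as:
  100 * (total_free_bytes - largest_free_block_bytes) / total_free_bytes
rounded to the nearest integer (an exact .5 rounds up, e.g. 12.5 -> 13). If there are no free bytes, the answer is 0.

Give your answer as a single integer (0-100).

Op 1: a = malloc(14) -> a = 0; heap: [0-13 ALLOC][14-62 FREE]
Op 2: free(a) -> (freed a); heap: [0-62 FREE]
Op 3: b = malloc(11) -> b = 0; heap: [0-10 ALLOC][11-62 FREE]
Op 4: free(b) -> (freed b); heap: [0-62 FREE]
Op 5: c = malloc(8) -> c = 0; heap: [0-7 ALLOC][8-62 FREE]
Op 6: d = malloc(15) -> d = 8; heap: [0-7 ALLOC][8-22 ALLOC][23-62 FREE]
Op 7: e = malloc(14) -> e = 23; heap: [0-7 ALLOC][8-22 ALLOC][23-36 ALLOC][37-62 FREE]
Op 8: c = realloc(c, 17) -> c = 37; heap: [0-7 FREE][8-22 ALLOC][23-36 ALLOC][37-53 ALLOC][54-62 FREE]
Free blocks: [8 9] total_free=17 largest=9 -> 100*(17-9)/17 = 800/17 ≈ 47.059 -> rounds to 47

Answer: 47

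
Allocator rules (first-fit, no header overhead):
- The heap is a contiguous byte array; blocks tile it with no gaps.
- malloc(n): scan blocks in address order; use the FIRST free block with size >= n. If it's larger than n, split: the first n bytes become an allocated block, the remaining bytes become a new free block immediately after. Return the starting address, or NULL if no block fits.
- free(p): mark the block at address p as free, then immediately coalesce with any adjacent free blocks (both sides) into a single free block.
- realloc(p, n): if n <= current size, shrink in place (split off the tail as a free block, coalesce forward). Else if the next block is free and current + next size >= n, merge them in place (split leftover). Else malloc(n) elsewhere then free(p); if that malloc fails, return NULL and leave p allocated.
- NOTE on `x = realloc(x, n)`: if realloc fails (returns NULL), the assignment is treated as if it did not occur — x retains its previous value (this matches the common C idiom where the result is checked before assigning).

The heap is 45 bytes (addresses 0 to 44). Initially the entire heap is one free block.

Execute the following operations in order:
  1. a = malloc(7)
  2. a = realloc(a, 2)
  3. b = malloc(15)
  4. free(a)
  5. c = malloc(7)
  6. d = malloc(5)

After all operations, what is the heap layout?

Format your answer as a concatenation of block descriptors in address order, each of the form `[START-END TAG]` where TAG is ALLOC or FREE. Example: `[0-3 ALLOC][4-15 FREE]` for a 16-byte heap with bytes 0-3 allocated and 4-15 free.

Answer: [0-1 FREE][2-16 ALLOC][17-23 ALLOC][24-28 ALLOC][29-44 FREE]

Derivation:
Op 1: a = malloc(7) -> a = 0; heap: [0-6 ALLOC][7-44 FREE]
Op 2: a = realloc(a, 2) -> a = 0; heap: [0-1 ALLOC][2-44 FREE]
Op 3: b = malloc(15) -> b = 2; heap: [0-1 ALLOC][2-16 ALLOC][17-44 FREE]
Op 4: free(a) -> (freed a); heap: [0-1 FREE][2-16 ALLOC][17-44 FREE]
Op 5: c = malloc(7) -> c = 17; heap: [0-1 FREE][2-16 ALLOC][17-23 ALLOC][24-44 FREE]
Op 6: d = malloc(5) -> d = 24; heap: [0-1 FREE][2-16 ALLOC][17-23 ALLOC][24-28 ALLOC][29-44 FREE]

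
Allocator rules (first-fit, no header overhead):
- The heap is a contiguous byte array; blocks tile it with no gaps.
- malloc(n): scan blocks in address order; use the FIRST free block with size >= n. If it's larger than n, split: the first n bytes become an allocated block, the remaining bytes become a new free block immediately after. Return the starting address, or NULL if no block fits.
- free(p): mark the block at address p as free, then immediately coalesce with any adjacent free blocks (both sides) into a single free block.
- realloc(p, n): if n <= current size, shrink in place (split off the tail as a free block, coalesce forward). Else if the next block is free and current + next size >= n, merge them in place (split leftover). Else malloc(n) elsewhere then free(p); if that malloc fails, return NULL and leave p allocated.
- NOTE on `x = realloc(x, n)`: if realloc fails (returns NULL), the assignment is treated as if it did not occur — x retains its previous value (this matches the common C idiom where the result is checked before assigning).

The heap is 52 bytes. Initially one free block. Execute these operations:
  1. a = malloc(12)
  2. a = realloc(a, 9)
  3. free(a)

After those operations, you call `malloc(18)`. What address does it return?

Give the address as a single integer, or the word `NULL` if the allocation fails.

Answer: 0

Derivation:
Op 1: a = malloc(12) -> a = 0; heap: [0-11 ALLOC][12-51 FREE]
Op 2: a = realloc(a, 9) -> a = 0; heap: [0-8 ALLOC][9-51 FREE]
Op 3: free(a) -> (freed a); heap: [0-51 FREE]
malloc(18): first-fit scan over [0-51 FREE] -> 0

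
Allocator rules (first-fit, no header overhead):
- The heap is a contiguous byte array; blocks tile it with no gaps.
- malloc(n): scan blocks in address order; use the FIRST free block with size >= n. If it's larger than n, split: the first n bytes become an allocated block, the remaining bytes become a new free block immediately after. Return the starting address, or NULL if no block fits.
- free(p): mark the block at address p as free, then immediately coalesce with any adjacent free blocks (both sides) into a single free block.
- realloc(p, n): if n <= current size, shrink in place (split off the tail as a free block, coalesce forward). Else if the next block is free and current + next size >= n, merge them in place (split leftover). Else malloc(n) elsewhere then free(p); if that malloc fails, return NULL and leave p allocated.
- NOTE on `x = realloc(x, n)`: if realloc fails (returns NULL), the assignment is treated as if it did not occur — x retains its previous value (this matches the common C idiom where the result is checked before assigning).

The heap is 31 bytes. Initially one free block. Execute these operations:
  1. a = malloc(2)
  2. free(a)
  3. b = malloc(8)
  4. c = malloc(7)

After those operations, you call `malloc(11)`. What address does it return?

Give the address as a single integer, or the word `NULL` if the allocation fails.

Op 1: a = malloc(2) -> a = 0; heap: [0-1 ALLOC][2-30 FREE]
Op 2: free(a) -> (freed a); heap: [0-30 FREE]
Op 3: b = malloc(8) -> b = 0; heap: [0-7 ALLOC][8-30 FREE]
Op 4: c = malloc(7) -> c = 8; heap: [0-7 ALLOC][8-14 ALLOC][15-30 FREE]
malloc(11): first-fit scan over [0-7 ALLOC][8-14 ALLOC][15-30 FREE] -> 15

Answer: 15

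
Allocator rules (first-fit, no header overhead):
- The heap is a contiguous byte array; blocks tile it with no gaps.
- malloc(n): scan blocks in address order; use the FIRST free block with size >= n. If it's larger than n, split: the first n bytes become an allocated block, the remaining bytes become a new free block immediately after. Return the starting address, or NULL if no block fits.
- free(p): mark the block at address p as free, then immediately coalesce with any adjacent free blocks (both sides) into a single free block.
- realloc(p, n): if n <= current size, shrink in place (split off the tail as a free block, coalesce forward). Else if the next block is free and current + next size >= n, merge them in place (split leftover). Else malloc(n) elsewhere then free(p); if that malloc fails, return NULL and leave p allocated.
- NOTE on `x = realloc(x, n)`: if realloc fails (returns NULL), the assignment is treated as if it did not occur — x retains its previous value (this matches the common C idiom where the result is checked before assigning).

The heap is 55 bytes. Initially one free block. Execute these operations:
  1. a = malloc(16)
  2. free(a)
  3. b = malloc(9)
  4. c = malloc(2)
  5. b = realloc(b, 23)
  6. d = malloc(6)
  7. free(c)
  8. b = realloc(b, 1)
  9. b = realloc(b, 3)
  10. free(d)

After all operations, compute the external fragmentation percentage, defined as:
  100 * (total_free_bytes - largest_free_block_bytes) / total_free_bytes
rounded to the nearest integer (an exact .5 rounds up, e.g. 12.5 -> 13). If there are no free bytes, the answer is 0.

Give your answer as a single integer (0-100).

Answer: 21

Derivation:
Op 1: a = malloc(16) -> a = 0; heap: [0-15 ALLOC][16-54 FREE]
Op 2: free(a) -> (freed a); heap: [0-54 FREE]
Op 3: b = malloc(9) -> b = 0; heap: [0-8 ALLOC][9-54 FREE]
Op 4: c = malloc(2) -> c = 9; heap: [0-8 ALLOC][9-10 ALLOC][11-54 FREE]
Op 5: b = realloc(b, 23) -> b = 11; heap: [0-8 FREE][9-10 ALLOC][11-33 ALLOC][34-54 FREE]
Op 6: d = malloc(6) -> d = 0; heap: [0-5 ALLOC][6-8 FREE][9-10 ALLOC][11-33 ALLOC][34-54 FREE]
Op 7: free(c) -> (freed c); heap: [0-5 ALLOC][6-10 FREE][11-33 ALLOC][34-54 FREE]
Op 8: b = realloc(b, 1) -> b = 11; heap: [0-5 ALLOC][6-10 FREE][11-11 ALLOC][12-54 FREE]
Op 9: b = realloc(b, 3) -> b = 11; heap: [0-5 ALLOC][6-10 FREE][11-13 ALLOC][14-54 FREE]
Op 10: free(d) -> (freed d); heap: [0-10 FREE][11-13 ALLOC][14-54 FREE]
Free blocks: [11 41] total_free=52 largest=41 -> 100*(52-41)/52 = 1100/52 ≈ 21.154 -> rounds to 21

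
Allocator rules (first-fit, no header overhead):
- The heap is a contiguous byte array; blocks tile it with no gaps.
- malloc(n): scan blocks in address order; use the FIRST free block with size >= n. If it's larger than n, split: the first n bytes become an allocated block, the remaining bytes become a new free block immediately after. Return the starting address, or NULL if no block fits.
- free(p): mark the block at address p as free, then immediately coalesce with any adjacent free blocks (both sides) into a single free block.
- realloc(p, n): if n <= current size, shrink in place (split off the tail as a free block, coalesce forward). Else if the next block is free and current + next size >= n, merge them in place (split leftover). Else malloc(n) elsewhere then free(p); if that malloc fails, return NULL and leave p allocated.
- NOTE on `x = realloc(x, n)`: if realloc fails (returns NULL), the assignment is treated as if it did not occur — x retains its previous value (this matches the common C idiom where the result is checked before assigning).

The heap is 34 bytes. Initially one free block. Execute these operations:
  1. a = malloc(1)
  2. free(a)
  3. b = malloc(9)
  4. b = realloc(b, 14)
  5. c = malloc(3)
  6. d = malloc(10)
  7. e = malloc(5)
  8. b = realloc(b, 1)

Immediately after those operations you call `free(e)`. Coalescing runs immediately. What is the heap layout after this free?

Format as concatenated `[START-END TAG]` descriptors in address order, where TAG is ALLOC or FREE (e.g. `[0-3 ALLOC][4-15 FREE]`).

Answer: [0-0 ALLOC][1-13 FREE][14-16 ALLOC][17-26 ALLOC][27-33 FREE]

Derivation:
Op 1: a = malloc(1) -> a = 0; heap: [0-0 ALLOC][1-33 FREE]
Op 2: free(a) -> (freed a); heap: [0-33 FREE]
Op 3: b = malloc(9) -> b = 0; heap: [0-8 ALLOC][9-33 FREE]
Op 4: b = realloc(b, 14) -> b = 0; heap: [0-13 ALLOC][14-33 FREE]
Op 5: c = malloc(3) -> c = 14; heap: [0-13 ALLOC][14-16 ALLOC][17-33 FREE]
Op 6: d = malloc(10) -> d = 17; heap: [0-13 ALLOC][14-16 ALLOC][17-26 ALLOC][27-33 FREE]
Op 7: e = malloc(5) -> e = 27; heap: [0-13 ALLOC][14-16 ALLOC][17-26 ALLOC][27-31 ALLOC][32-33 FREE]
Op 8: b = realloc(b, 1) -> b = 0; heap: [0-0 ALLOC][1-13 FREE][14-16 ALLOC][17-26 ALLOC][27-31 ALLOC][32-33 FREE]
free(e): e = 27 -> block [27-31 ALLOC]; mark free, coalesce with adjacent free neighbors -> [0-0 ALLOC][1-13 FREE][14-16 ALLOC][17-26 ALLOC][27-33 FREE]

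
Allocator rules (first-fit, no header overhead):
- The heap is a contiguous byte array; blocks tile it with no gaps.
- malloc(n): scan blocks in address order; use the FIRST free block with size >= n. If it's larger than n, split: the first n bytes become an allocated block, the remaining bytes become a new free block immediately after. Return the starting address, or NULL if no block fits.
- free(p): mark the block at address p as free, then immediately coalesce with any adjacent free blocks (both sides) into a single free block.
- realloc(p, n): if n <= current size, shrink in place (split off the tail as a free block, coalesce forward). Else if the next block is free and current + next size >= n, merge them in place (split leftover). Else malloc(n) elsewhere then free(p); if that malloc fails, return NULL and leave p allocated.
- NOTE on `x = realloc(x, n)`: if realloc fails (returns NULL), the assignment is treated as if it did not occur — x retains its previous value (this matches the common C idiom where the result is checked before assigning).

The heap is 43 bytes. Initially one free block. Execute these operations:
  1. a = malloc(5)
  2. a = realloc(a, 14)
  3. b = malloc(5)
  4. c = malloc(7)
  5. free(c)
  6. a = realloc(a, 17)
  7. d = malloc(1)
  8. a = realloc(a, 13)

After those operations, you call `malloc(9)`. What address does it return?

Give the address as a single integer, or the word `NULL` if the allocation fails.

Answer: 1

Derivation:
Op 1: a = malloc(5) -> a = 0; heap: [0-4 ALLOC][5-42 FREE]
Op 2: a = realloc(a, 14) -> a = 0; heap: [0-13 ALLOC][14-42 FREE]
Op 3: b = malloc(5) -> b = 14; heap: [0-13 ALLOC][14-18 ALLOC][19-42 FREE]
Op 4: c = malloc(7) -> c = 19; heap: [0-13 ALLOC][14-18 ALLOC][19-25 ALLOC][26-42 FREE]
Op 5: free(c) -> (freed c); heap: [0-13 ALLOC][14-18 ALLOC][19-42 FREE]
Op 6: a = realloc(a, 17) -> a = 19; heap: [0-13 FREE][14-18 ALLOC][19-35 ALLOC][36-42 FREE]
Op 7: d = malloc(1) -> d = 0; heap: [0-0 ALLOC][1-13 FREE][14-18 ALLOC][19-35 ALLOC][36-42 FREE]
Op 8: a = realloc(a, 13) -> a = 19; heap: [0-0 ALLOC][1-13 FREE][14-18 ALLOC][19-31 ALLOC][32-42 FREE]
malloc(9): first-fit scan over [0-0 ALLOC][1-13 FREE][14-18 ALLOC][19-31 ALLOC][32-42 FREE] -> 1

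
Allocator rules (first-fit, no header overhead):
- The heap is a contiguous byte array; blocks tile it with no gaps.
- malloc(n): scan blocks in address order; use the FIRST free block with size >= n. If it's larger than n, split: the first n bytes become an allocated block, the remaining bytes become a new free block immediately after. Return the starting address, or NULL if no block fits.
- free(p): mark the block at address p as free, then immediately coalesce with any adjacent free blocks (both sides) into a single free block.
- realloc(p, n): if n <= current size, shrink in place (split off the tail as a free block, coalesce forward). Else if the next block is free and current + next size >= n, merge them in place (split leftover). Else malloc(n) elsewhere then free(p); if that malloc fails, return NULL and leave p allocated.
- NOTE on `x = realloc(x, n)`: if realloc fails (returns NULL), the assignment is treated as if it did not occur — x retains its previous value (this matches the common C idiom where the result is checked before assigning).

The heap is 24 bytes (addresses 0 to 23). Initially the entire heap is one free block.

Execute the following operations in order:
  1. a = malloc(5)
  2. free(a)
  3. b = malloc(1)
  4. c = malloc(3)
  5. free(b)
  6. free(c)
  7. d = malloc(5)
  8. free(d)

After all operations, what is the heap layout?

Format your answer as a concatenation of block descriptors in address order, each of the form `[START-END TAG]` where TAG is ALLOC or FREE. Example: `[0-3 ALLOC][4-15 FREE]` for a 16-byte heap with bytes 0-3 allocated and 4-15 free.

Answer: [0-23 FREE]

Derivation:
Op 1: a = malloc(5) -> a = 0; heap: [0-4 ALLOC][5-23 FREE]
Op 2: free(a) -> (freed a); heap: [0-23 FREE]
Op 3: b = malloc(1) -> b = 0; heap: [0-0 ALLOC][1-23 FREE]
Op 4: c = malloc(3) -> c = 1; heap: [0-0 ALLOC][1-3 ALLOC][4-23 FREE]
Op 5: free(b) -> (freed b); heap: [0-0 FREE][1-3 ALLOC][4-23 FREE]
Op 6: free(c) -> (freed c); heap: [0-23 FREE]
Op 7: d = malloc(5) -> d = 0; heap: [0-4 ALLOC][5-23 FREE]
Op 8: free(d) -> (freed d); heap: [0-23 FREE]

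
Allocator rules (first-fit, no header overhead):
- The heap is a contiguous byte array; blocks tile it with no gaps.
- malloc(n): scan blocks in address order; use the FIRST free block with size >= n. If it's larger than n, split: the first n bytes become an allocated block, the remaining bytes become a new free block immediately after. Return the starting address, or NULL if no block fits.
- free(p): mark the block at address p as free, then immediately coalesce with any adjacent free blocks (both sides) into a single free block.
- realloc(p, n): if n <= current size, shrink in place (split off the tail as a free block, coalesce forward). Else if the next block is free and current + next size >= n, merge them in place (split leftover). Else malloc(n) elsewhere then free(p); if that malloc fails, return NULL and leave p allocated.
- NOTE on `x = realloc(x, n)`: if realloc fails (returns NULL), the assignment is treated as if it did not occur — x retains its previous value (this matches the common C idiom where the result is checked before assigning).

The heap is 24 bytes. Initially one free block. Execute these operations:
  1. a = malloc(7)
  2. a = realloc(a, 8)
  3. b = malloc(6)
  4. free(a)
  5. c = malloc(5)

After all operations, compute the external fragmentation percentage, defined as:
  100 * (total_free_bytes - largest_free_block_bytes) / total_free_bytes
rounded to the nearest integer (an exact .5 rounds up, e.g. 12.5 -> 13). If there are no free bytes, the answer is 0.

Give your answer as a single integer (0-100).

Op 1: a = malloc(7) -> a = 0; heap: [0-6 ALLOC][7-23 FREE]
Op 2: a = realloc(a, 8) -> a = 0; heap: [0-7 ALLOC][8-23 FREE]
Op 3: b = malloc(6) -> b = 8; heap: [0-7 ALLOC][8-13 ALLOC][14-23 FREE]
Op 4: free(a) -> (freed a); heap: [0-7 FREE][8-13 ALLOC][14-23 FREE]
Op 5: c = malloc(5) -> c = 0; heap: [0-4 ALLOC][5-7 FREE][8-13 ALLOC][14-23 FREE]
Free blocks: [3 10] total_free=13 largest=10 -> 100*(13-10)/13 = 300/13 ≈ 23.077 -> rounds to 23

Answer: 23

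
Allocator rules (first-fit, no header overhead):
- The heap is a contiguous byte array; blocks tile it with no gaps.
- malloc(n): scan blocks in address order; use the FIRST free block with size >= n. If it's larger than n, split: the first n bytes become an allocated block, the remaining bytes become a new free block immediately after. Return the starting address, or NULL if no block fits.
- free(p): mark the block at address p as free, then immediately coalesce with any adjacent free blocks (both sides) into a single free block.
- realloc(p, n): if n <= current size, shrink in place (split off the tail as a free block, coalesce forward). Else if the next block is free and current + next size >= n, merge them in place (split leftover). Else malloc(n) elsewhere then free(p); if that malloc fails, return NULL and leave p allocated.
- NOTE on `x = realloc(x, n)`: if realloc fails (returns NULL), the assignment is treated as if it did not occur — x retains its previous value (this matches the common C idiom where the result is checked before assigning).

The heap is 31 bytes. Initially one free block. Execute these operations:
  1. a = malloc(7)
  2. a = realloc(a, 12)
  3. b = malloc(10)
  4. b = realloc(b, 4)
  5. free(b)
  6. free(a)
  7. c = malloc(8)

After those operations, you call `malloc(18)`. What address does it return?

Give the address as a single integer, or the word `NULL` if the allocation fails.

Answer: 8

Derivation:
Op 1: a = malloc(7) -> a = 0; heap: [0-6 ALLOC][7-30 FREE]
Op 2: a = realloc(a, 12) -> a = 0; heap: [0-11 ALLOC][12-30 FREE]
Op 3: b = malloc(10) -> b = 12; heap: [0-11 ALLOC][12-21 ALLOC][22-30 FREE]
Op 4: b = realloc(b, 4) -> b = 12; heap: [0-11 ALLOC][12-15 ALLOC][16-30 FREE]
Op 5: free(b) -> (freed b); heap: [0-11 ALLOC][12-30 FREE]
Op 6: free(a) -> (freed a); heap: [0-30 FREE]
Op 7: c = malloc(8) -> c = 0; heap: [0-7 ALLOC][8-30 FREE]
malloc(18): first-fit scan over [0-7 ALLOC][8-30 FREE] -> 8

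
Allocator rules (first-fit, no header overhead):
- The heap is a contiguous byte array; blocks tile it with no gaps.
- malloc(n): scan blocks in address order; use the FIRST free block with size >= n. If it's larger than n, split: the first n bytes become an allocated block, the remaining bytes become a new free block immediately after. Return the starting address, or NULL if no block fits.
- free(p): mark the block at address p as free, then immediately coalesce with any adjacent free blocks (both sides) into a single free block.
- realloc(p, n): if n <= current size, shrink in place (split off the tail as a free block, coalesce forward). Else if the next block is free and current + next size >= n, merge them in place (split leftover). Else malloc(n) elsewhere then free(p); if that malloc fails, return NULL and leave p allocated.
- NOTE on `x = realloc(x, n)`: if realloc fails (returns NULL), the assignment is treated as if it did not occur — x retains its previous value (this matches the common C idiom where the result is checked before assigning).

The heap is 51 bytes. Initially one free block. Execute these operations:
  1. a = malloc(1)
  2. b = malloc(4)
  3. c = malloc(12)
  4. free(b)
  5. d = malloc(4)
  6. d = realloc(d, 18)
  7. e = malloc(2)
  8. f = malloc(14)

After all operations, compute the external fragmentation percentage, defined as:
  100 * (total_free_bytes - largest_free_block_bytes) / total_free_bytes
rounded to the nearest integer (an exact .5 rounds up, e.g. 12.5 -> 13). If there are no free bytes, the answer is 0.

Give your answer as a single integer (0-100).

Answer: 50

Derivation:
Op 1: a = malloc(1) -> a = 0; heap: [0-0 ALLOC][1-50 FREE]
Op 2: b = malloc(4) -> b = 1; heap: [0-0 ALLOC][1-4 ALLOC][5-50 FREE]
Op 3: c = malloc(12) -> c = 5; heap: [0-0 ALLOC][1-4 ALLOC][5-16 ALLOC][17-50 FREE]
Op 4: free(b) -> (freed b); heap: [0-0 ALLOC][1-4 FREE][5-16 ALLOC][17-50 FREE]
Op 5: d = malloc(4) -> d = 1; heap: [0-0 ALLOC][1-4 ALLOC][5-16 ALLOC][17-50 FREE]
Op 6: d = realloc(d, 18) -> d = 17; heap: [0-0 ALLOC][1-4 FREE][5-16 ALLOC][17-34 ALLOC][35-50 FREE]
Op 7: e = malloc(2) -> e = 1; heap: [0-0 ALLOC][1-2 ALLOC][3-4 FREE][5-16 ALLOC][17-34 ALLOC][35-50 FREE]
Op 8: f = malloc(14) -> f = 35; heap: [0-0 ALLOC][1-2 ALLOC][3-4 FREE][5-16 ALLOC][17-34 ALLOC][35-48 ALLOC][49-50 FREE]
Free blocks: [2 2] total_free=4 largest=2 -> 100*(4-2)/4 = 200/4 = 50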